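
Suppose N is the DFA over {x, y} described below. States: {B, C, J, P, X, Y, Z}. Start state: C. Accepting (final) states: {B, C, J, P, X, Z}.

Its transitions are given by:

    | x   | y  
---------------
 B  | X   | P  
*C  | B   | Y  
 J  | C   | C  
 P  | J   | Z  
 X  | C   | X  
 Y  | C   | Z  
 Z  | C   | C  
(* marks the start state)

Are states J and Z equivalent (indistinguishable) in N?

All states are reachable from the start state.
Start with accepting vs non-accepting: {B,C,J,P,X,Z} | {Y}.
Split {B,C,J,P,X,Z} by δ(·,y) → {B,J,P,X,Z} and {C}.
Split {B,J,P,X,Z} by δ(·,x) → {J,X,Z} and {B,P}.
Split {J,X,Z} by δ(·,y) → {J,Z} and {X}.
Refine {B,P} on symbol x: members go to different blocks, giving {P} and {B}.
Stable partition: {J,Z} | {Y} | {C} | {P} | {X} | {B} — 6 equivalence classes.
J and Z lie in the same block of the stable partition, so they are equivalent — no string distinguishes them.

Yes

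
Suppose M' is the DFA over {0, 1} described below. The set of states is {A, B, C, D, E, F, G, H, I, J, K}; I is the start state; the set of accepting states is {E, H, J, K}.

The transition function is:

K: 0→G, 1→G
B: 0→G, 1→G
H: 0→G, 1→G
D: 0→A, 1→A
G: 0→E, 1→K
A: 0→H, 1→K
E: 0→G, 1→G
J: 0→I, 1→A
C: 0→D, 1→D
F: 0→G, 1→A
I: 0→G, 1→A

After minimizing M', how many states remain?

3

Reachable states from the start: {A,E,G,H,I,K}. Unreachable: {B,C,D,F,J} — drop them.
Start with accepting vs non-accepting: {E,H,K} | {A,G,I}.
On input 0, block {A,G,I} splits into {A,G} and {I}.
Stable partition: {E,H,K} | {A,G} | {I} — 3 equivalence classes.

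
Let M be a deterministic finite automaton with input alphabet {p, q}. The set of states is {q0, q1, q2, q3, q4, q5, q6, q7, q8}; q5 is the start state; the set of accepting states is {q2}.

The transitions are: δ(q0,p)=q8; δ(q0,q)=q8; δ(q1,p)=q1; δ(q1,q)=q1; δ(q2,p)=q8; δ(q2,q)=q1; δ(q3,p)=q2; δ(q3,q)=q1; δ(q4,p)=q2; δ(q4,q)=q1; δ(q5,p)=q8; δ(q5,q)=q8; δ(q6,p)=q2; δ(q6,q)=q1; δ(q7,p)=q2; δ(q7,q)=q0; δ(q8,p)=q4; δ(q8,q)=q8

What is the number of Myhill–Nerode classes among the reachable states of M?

States {q0,q3,q6,q7} cannot be reached from the start state, so discard them.
P0 = {q2} | {q1,q4,q5,q8}.
On input p, block {q1,q4,q5,q8} splits into {q1,q5,q8} and {q4}.
Split {q1,q5,q8} by δ(·,p) → {q1,q5} and {q8}.
On input p, block {q1,q5} splits into {q1} and {q5}.
No further refinement is possible. Final partition (5 blocks): {q2} | {q1} | {q4} | {q8} | {q5}.

5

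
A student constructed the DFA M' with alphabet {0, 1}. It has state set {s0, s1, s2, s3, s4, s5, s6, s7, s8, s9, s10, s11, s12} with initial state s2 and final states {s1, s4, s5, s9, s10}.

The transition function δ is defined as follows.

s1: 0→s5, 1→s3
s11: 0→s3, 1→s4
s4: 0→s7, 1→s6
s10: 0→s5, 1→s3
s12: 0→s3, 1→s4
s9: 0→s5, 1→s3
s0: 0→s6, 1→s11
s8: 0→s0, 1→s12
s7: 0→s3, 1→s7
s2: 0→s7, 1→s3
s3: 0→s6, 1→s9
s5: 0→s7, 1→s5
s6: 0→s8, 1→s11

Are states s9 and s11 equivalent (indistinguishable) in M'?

No

States {s1,s10} cannot be reached from the start state, so discard them.
Start with accepting vs non-accepting: {s4,s5,s9} | {s0,s2,s3,s6,s7,s8,s11,s12}.
On input 0, block {s4,s5,s9} splits into {s4,s5} and {s9}.
Refine {s4,s5} on symbol 1: members go to different blocks, giving {s4} and {s5}.
Split {s0,s2,s3,s6,s7,s8,s11,s12} by δ(·,1) → {s0,s2,s6,s7,s8} and {s11,s12} and {s3}.
On input 0, block {s0,s2,s6,s7,s8} splits into {s0,s2,s6,s8} and {s7}.
On input 0, block {s0,s2,s6,s8} splits into {s0,s6,s8} and {s2}.
The partition is now stable with 8 blocks: {s4} | {s0,s6,s8} | {s9} | {s5} | {s11,s12} | {s3} | {s7} | {s2}.
s9 and s11 end up in different blocks, so they are distinguishable. For instance, the string 'ε' is accepted from only s9.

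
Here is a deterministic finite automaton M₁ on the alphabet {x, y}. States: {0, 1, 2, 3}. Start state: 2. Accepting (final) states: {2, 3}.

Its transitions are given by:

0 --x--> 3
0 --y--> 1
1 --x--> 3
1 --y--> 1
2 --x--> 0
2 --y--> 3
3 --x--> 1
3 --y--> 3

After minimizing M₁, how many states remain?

2

Start with accepting vs non-accepting: {2,3} | {0,1}.
Stable partition: {2,3} | {0,1} — 2 equivalence classes.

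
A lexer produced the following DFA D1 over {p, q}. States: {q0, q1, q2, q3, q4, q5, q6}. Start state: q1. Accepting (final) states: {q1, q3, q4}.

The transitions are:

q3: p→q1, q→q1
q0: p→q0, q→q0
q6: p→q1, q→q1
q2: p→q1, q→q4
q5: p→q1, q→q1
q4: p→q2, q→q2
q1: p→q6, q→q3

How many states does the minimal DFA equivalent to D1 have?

3

States {q0,q2,q4,q5} cannot be reached from the start state, so discard them.
Start with accepting vs non-accepting: {q1,q3} | {q6}.
On input p, block {q1,q3} splits into {q1} and {q3}.
No further refinement is possible. Final partition (3 blocks): {q1} | {q6} | {q3}.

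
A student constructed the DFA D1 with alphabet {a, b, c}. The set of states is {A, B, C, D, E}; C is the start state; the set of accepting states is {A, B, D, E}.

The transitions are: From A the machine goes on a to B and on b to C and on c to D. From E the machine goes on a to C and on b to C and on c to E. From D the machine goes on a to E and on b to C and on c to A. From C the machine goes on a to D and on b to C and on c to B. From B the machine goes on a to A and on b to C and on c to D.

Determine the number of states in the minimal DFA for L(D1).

4

Start with accepting vs non-accepting: {A,B,D,E} | {C}.
Refine {A,B,D,E} on symbol a: members go to different blocks, giving {A,B,D} and {E}.
On input a, block {A,B,D} splits into {A,B} and {D}.
Stable partition: {A,B} | {C} | {E} | {D} — 4 equivalence classes.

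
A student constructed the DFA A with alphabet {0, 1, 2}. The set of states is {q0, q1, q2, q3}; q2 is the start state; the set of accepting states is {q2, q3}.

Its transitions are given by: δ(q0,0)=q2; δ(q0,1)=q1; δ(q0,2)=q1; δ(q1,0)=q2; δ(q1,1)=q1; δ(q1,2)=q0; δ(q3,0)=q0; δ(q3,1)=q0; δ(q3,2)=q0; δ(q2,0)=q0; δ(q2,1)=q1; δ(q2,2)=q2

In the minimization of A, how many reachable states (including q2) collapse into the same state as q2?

States {q3} cannot be reached from the start state, so discard them.
Initial partition by acceptance: {q2} | {q0,q1}.
The partition is now stable with 2 blocks: {q2} | {q0,q1}.
State q2 belongs to the block {q2}, which has 1 states.

1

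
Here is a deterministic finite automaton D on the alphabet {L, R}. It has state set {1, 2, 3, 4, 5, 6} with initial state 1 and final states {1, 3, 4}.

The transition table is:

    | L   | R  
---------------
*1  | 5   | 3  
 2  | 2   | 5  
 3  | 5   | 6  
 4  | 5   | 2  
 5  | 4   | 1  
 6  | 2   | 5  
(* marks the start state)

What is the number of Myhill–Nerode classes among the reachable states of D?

4

Start with accepting vs non-accepting: {1,3,4} | {2,5,6}.
Refine {1,3,4} on symbol R: members go to different blocks, giving {3,4} and {1}.
On input L, block {2,5,6} splits into {2,6} and {5}.
Stable partition: {3,4} | {2,6} | {1} | {5} — 4 equivalence classes.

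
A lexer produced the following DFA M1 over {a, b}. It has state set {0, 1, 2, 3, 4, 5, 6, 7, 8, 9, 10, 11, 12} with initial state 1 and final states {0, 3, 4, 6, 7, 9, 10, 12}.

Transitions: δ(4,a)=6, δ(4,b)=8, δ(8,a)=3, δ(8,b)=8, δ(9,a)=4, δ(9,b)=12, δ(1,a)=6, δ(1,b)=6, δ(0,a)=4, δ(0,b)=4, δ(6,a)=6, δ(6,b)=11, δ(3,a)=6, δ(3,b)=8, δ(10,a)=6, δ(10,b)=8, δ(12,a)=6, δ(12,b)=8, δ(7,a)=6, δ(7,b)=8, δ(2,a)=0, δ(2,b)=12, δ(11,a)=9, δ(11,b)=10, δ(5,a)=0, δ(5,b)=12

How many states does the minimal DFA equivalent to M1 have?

First remove the unreachable states {0,2,5,7}; 9 states remain.
P0 = {3,4,6,9,10,12} | {1,8,11}.
Refine {3,4,6,9,10,12} on symbol b: members go to different blocks, giving {3,4,6,10,12} and {9}.
On input a, block {1,8,11} splits into {1,8} and {11}.
Refine {3,4,6,10,12} on symbol b: members go to different blocks, giving {3,4,10,12} and {6}.
On input a, block {1,8} splits into {1} and {8}.
No further refinement is possible. Final partition (6 blocks): {3,4,10,12} | {1} | {9} | {11} | {6} | {8}.

6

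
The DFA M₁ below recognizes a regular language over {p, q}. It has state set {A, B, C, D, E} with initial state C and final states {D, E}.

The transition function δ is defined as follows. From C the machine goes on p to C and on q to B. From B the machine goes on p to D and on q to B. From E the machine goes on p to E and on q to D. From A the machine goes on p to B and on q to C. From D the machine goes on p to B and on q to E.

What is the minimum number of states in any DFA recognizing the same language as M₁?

4

Reachable states from the start: {B,C,D,E}. Unreachable: {A} — drop them.
Start with accepting vs non-accepting: {D,E} | {B,C}.
Refine {D,E} on symbol p: members go to different blocks, giving {D} and {E}.
Refine {B,C} on symbol p: members go to different blocks, giving {B} and {C}.
No further refinement is possible. Final partition (4 blocks): {D} | {B} | {E} | {C}.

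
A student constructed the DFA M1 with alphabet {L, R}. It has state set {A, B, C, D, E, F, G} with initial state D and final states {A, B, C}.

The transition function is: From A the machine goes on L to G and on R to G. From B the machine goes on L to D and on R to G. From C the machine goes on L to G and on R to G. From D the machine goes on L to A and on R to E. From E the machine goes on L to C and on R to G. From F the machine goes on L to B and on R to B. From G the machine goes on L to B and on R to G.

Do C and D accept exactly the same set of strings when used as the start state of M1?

Reachable states from the start: {A,B,C,D,E,G}. Unreachable: {F} — drop them.
Initial partition by acceptance: {A,B,C} | {D,E,G}.
The partition is now stable with 2 blocks: {A,B,C} | {D,E,G}.
C and D end up in different blocks, so they are distinguishable. For instance, the string 'ε' is accepted from only C.

No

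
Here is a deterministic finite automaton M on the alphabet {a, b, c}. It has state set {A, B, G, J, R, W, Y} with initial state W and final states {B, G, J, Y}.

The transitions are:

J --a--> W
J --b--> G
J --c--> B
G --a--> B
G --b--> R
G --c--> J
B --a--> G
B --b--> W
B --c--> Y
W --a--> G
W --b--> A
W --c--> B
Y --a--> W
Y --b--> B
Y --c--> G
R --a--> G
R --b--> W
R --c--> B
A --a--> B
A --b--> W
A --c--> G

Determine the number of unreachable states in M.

Every one of the 7 states is reachable from W.

0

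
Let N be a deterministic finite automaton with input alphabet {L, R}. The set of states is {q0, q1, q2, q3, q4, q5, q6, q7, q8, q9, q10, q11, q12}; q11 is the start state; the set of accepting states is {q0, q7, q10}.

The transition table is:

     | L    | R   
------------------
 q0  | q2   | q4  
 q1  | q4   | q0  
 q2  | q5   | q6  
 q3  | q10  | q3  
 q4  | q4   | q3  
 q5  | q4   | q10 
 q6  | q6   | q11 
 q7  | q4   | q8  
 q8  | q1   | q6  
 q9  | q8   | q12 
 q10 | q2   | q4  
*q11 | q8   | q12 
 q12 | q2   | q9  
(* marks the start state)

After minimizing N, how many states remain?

7

States {q7} cannot be reached from the start state, so discard them.
Initial partition by acceptance: {q0,q10} | {q1,q2,q3,q4,q5,q6,q8,q9,q11,q12}.
Split {q1,q2,q3,q4,q5,q6,q8,q9,q11,q12} by δ(·,L) → {q1,q2,q4,q5,q6,q8,q9,q11,q12} and {q3}.
Split {q1,q2,q4,q5,q6,q8,q9,q11,q12} by δ(·,R) → {q2,q6,q8,q9,q11,q12} and {q1,q5} and {q4}.
Split {q2,q6,q8,q9,q11,q12} by δ(·,L) → {q6,q9,q11,q12} and {q2,q8}.
Split {q6,q9,q11,q12} by δ(·,L) → {q9,q11,q12} and {q6}.
The partition is now stable with 7 blocks: {q0,q10} | {q9,q11,q12} | {q3} | {q1,q5} | {q4} | {q2,q8} | {q6}.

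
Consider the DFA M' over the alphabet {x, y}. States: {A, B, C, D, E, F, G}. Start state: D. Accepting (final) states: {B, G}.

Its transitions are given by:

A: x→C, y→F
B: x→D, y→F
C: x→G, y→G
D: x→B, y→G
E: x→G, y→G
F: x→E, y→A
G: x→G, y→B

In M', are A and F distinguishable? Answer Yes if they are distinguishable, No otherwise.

Initial partition by acceptance: {B,G} | {A,C,D,E,F}.
On input x, block {B,G} splits into {B} and {G}.
Split {A,C,D,E,F} by δ(·,x) → {A,F} and {C,E} and {D}.
No further refinement is possible. Final partition (5 blocks): {B} | {A,F} | {G} | {C,E} | {D}.
A and F lie in the same block of the stable partition, so they are equivalent — no string distinguishes them.

No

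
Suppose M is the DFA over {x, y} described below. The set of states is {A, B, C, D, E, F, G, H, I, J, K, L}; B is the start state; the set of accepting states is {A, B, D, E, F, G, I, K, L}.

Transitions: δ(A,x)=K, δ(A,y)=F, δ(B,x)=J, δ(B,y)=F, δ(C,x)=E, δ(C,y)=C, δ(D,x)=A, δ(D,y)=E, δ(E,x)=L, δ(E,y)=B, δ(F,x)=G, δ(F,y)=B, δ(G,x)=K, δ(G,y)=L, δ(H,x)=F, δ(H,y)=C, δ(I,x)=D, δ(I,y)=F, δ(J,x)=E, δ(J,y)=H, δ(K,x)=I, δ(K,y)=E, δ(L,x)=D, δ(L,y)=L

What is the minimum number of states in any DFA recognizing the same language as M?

Initial partition by acceptance: {A,B,D,E,F,G,I,K,L} | {C,H,J}.
On input x, block {A,B,D,E,F,G,I,K,L} splits into {A,D,E,F,G,I,K,L} and {B}.
On input y, block {A,D,E,F,G,I,K,L} splits into {A,D,G,I,K,L} and {E,F}.
Split {A,D,G,I,K,L} by δ(·,y) → {A,D,I,K} and {G,L}.
The partition is now stable with 5 blocks: {A,D,I,K} | {C,H,J} | {B} | {E,F} | {G,L}.

5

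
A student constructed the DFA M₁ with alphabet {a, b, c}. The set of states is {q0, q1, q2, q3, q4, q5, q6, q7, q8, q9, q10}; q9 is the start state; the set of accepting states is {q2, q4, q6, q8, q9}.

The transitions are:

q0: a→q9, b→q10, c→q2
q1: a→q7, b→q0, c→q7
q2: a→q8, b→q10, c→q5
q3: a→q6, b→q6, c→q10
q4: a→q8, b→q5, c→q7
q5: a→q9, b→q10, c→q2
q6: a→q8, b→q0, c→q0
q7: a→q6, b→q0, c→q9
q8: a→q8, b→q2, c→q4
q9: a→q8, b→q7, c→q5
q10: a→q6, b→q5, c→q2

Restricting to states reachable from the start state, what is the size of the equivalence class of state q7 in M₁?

4

First remove the unreachable states {q1,q3}; 9 states remain.
P0 = {q2,q4,q6,q8,q9} | {q0,q5,q7,q10}.
On input b, block {q2,q4,q6,q8,q9} splits into {q2,q4,q6,q9} and {q8}.
No further refinement is possible. Final partition (3 blocks): {q2,q4,q6,q9} | {q0,q5,q7,q10} | {q8}.
The equivalence class containing q7 is {q0,q5,q7,q10}, of size 4.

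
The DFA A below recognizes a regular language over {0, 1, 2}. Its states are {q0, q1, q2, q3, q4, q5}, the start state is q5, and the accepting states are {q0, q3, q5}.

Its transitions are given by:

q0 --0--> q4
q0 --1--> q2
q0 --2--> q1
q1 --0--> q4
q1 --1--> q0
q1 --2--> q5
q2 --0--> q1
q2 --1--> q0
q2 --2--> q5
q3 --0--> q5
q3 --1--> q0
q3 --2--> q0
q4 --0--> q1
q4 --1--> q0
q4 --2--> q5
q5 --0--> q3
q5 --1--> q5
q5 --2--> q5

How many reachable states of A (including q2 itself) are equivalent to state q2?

3

Every state is reachable, so we keep all 6.
Start with accepting vs non-accepting: {q0,q3,q5} | {q1,q2,q4}.
Refine {q0,q3,q5} on symbol 0: members go to different blocks, giving {q3,q5} and {q0}.
Refine {q3,q5} on symbol 1: members go to different blocks, giving {q3} and {q5}.
Stable partition: {q3} | {q1,q2,q4} | {q0} | {q5} — 4 equivalence classes.
The equivalence class containing q2 is {q1,q2,q4}, of size 3.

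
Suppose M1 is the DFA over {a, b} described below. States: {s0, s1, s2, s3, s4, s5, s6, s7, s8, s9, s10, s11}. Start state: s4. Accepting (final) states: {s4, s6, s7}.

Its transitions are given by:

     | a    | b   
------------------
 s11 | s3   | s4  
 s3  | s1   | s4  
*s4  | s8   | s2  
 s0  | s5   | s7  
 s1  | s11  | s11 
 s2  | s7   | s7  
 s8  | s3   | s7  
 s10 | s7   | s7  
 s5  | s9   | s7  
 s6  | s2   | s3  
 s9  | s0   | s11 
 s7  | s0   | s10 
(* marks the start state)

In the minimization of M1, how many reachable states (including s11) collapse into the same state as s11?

3

Reachable states from the start: {s0,s1,s2,s3,s4,s5,s7,s8,s9,s10,s11}. Unreachable: {s6} — drop them.
P0 = {s4,s7} | {s0,s1,s2,s3,s5,s8,s9,s10,s11}.
Refine {s0,s1,s2,s3,s5,s8,s9,s10,s11} on symbol a: members go to different blocks, giving {s0,s1,s3,s5,s8,s9,s11} and {s2,s10}.
Split {s0,s1,s3,s5,s8,s9,s11} by δ(·,b) → {s0,s3,s5,s8,s11} and {s1,s9}.
Refine {s0,s3,s5,s8,s11} on symbol a: members go to different blocks, giving {s0,s8,s11} and {s3,s5}.
No further refinement is possible. Final partition (5 blocks): {s4,s7} | {s0,s8,s11} | {s2,s10} | {s1,s9} | {s3,s5}.
The equivalence class containing s11 is {s0,s8,s11}, of size 3.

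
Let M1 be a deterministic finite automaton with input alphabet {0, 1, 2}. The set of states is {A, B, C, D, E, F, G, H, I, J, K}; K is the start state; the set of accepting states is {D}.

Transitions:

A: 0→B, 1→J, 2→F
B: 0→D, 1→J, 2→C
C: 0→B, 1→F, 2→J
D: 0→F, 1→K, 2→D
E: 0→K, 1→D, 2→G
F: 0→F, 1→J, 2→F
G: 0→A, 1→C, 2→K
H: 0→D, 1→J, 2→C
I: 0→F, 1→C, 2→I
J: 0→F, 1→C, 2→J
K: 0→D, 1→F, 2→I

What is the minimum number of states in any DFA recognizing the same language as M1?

6

Reachable states from the start: {B,C,D,F,I,J,K}. Unreachable: {A,E,G,H} — drop them.
Initial partition by acceptance: {D} | {B,C,F,I,J,K}.
On input 0, block {B,C,F,I,J,K} splits into {C,F,I,J} and {B,K}.
Split {C,F,I,J} by δ(·,0) → {F,I,J} and {C}.
Split {F,I,J} by δ(·,1) → {I,J} and {F}.
Split {B,K} by δ(·,1) → {B} and {K}.
Stable partition: {D} | {I,J} | {B} | {C} | {F} | {K} — 6 equivalence classes.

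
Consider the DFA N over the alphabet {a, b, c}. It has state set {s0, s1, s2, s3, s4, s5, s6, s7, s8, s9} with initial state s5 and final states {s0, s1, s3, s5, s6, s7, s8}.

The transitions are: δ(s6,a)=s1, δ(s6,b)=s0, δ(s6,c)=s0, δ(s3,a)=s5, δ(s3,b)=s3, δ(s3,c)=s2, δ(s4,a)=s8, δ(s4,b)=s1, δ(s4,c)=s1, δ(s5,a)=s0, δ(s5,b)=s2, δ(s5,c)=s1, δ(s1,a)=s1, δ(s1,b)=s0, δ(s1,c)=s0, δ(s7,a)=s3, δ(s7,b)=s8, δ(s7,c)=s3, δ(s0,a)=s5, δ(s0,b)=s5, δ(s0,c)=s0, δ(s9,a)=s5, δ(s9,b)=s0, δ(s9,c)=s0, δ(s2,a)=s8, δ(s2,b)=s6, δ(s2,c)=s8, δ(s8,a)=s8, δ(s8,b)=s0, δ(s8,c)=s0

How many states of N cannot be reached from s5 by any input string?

4

Starting at s5 and following transitions, the reachable set is {s0, s1, s2, s5, s6, s8}. That leaves s3, s4, s7, s9 unreachable — 4 in total.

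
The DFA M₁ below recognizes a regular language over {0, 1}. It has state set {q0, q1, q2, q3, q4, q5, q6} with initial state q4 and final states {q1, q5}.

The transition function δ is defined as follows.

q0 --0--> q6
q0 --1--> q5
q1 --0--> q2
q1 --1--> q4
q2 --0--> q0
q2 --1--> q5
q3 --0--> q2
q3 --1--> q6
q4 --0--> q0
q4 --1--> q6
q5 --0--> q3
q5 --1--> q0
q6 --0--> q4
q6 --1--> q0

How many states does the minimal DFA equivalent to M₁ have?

Reachable states from the start: {q0,q2,q3,q4,q5,q6}. Unreachable: {q1} — drop them.
Initial partition by acceptance: {q5} | {q0,q2,q3,q4,q6}.
Split {q0,q2,q3,q4,q6} by δ(·,1) → {q3,q4,q6} and {q0,q2}.
Split {q3,q4,q6} by δ(·,0) → {q3,q4} and {q6}.
Refine {q0,q2} on symbol 0: members go to different blocks, giving {q0} and {q2}.
Split {q3,q4} by δ(·,0) → {q3} and {q4}.
No further refinement is possible. Final partition (6 blocks): {q5} | {q3} | {q0} | {q6} | {q2} | {q4}.

6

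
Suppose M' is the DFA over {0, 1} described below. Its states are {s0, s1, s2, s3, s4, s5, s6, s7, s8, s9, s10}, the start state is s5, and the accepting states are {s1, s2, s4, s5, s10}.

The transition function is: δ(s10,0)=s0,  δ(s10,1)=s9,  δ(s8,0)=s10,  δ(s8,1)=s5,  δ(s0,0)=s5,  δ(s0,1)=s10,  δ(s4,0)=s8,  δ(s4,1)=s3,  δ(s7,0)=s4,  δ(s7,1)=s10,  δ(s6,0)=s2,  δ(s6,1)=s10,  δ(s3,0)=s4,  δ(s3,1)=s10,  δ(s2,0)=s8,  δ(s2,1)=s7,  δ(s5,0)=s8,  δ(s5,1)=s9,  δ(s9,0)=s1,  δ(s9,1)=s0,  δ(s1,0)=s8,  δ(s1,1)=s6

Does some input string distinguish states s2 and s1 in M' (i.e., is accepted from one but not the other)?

All states are reachable from the start state.
Start with accepting vs non-accepting: {s1,s2,s4,s5,s10} | {s0,s3,s6,s7,s8,s9}.
Refine {s0,s3,s6,s7,s8,s9} on symbol 1: members go to different blocks, giving {s0,s3,s6,s7,s8} and {s9}.
On input 1, block {s1,s2,s4,s5,s10} splits into {s1,s2,s4} and {s5,s10}.
Refine {s0,s3,s6,s7,s8} on symbol 0: members go to different blocks, giving {s3,s6,s7} and {s0,s8}.
The partition is now stable with 5 blocks: {s1,s2,s4} | {s3,s6,s7} | {s9} | {s5,s10} | {s0,s8}.
s2 and s1 lie in the same block of the stable partition, so they are equivalent — no string distinguishes them.

No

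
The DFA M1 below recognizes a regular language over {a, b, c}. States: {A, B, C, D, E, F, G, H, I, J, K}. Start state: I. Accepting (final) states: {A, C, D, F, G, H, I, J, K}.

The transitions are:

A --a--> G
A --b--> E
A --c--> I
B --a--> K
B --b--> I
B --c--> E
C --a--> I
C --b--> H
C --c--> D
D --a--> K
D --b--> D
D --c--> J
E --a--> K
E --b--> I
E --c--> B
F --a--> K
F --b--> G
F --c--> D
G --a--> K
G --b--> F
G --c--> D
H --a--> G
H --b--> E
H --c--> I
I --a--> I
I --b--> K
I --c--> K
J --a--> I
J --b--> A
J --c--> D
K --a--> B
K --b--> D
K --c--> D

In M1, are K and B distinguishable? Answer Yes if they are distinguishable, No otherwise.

Yes

States {C,H} cannot be reached from the start state, so discard them.
P0 = {A,D,F,G,I,J,K} | {B,E}.
Split {A,D,F,G,I,J,K} by δ(·,a) → {A,D,F,G,I,J} and {K}.
Split {A,D,F,G,I,J} by δ(·,a) → {A,I,J} and {D,F,G}.
On input a, block {A,I,J} splits into {I,J} and {A}.
Refine {I,J} on symbol b: members go to different blocks, giving {I} and {J}.
Split {D,F,G} by δ(·,c) → {F,G} and {D}.
No further refinement is possible. Final partition (7 blocks): {I} | {B,E} | {K} | {F,G} | {A} | {J} | {D}.
K and B end up in different blocks, so they are distinguishable. For instance, the string 'ε' is accepted from only K.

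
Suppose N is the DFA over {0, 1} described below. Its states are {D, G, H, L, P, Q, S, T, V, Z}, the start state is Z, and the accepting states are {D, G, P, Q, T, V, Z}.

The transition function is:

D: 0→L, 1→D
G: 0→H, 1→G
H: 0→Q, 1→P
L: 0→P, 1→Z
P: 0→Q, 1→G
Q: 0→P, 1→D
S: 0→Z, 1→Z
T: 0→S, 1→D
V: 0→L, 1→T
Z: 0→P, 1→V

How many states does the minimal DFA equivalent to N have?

Start with accepting vs non-accepting: {D,G,P,Q,T,V,Z} | {H,L,S}.
On input 0, block {D,G,P,Q,T,V,Z} splits into {D,G,T,V} and {P,Q,Z}.
Stable partition: {D,G,T,V} | {H,L,S} | {P,Q,Z} — 3 equivalence classes.

3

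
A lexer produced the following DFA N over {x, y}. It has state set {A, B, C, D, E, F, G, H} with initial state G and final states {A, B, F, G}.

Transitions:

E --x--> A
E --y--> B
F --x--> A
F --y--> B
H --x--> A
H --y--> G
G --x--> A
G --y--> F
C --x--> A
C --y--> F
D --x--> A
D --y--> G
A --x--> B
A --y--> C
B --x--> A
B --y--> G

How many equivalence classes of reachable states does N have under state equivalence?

3

First remove the unreachable states {D,E,H}; 5 states remain.
P0 = {A,B,F,G} | {C}.
Refine {A,B,F,G} on symbol y: members go to different blocks, giving {B,F,G} and {A}.
Stable partition: {B,F,G} | {C} | {A} — 3 equivalence classes.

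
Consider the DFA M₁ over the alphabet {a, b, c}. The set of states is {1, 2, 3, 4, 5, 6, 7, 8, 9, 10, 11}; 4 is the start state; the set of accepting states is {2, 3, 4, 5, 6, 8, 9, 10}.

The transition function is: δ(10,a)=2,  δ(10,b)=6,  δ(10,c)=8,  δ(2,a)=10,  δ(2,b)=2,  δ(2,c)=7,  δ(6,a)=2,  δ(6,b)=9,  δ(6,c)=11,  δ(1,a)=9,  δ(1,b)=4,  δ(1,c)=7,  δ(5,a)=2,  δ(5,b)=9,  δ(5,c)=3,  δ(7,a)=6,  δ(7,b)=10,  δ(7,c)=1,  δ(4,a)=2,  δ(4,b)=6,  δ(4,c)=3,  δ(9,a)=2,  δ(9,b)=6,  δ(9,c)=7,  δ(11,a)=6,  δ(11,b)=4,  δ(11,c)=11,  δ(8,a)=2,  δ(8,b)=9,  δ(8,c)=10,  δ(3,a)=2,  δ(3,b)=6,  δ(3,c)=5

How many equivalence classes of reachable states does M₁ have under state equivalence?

4

Initial partition by acceptance: {2,3,4,5,6,8,9,10} | {1,7,11}.
Split {2,3,4,5,6,8,9,10} by δ(·,c) → {3,4,5,8,10} and {2,6,9}.
Refine {2,6,9} on symbol a: members go to different blocks, giving {6,9} and {2}.
The partition is now stable with 4 blocks: {3,4,5,8,10} | {1,7,11} | {6,9} | {2}.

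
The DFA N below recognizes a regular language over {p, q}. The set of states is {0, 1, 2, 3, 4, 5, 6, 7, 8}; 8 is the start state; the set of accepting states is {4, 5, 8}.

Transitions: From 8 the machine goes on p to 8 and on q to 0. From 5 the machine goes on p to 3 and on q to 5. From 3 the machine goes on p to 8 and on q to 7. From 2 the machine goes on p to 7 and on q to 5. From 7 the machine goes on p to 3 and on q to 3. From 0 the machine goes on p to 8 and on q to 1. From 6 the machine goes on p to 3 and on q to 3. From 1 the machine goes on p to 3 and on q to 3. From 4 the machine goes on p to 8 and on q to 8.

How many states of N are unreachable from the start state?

4

Starting at 8 and following transitions, the reachable set is {0, 1, 3, 7, 8}. That leaves 2, 4, 5, 6 unreachable — 4 in total.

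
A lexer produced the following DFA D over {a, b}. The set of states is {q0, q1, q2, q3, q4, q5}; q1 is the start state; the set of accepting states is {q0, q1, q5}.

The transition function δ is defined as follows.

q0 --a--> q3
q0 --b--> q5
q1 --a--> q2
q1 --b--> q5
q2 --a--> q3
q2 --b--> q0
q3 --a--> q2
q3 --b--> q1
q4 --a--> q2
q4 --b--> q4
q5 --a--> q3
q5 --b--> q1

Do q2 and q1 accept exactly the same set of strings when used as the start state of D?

No

States {q4} cannot be reached from the start state, so discard them.
Initial partition by acceptance: {q0,q1,q5} | {q2,q3}.
The partition is now stable with 2 blocks: {q0,q1,q5} | {q2,q3}.
q2 and q1 end up in different blocks, so they are distinguishable. For instance, the string 'ε' is accepted from only q1.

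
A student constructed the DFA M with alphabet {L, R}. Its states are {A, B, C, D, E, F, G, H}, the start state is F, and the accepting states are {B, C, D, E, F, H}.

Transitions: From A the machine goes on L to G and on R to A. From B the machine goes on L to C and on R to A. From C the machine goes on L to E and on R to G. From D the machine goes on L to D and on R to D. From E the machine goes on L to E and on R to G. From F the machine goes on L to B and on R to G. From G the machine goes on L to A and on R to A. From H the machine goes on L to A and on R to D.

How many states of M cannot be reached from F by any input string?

No path from F leads to D, H; the other 6 states are all reachable.

2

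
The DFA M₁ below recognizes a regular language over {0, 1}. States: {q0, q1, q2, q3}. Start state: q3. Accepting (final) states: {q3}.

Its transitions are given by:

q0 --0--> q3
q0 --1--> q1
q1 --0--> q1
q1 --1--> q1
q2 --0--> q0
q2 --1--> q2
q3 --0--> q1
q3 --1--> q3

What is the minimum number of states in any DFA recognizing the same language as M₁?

First remove the unreachable states {q0,q2}; 2 states remain.
P0 = {q3} | {q1}.
Stable partition: {q3} | {q1} — 2 equivalence classes.

2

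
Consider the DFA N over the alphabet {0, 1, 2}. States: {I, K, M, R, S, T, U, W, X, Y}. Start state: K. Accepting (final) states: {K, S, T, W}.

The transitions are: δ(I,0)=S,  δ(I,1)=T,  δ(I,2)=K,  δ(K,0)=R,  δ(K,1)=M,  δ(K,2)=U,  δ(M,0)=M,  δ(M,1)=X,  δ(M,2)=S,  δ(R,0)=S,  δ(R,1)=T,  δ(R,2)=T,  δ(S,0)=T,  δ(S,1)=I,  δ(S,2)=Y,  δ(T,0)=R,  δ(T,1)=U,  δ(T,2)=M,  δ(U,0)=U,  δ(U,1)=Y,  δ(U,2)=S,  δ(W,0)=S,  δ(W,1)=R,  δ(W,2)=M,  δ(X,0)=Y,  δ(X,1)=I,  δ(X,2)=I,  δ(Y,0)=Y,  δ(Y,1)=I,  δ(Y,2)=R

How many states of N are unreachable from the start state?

1

BFS from K reaches {I, K, M, R, S, T, U, X, Y}; the 1 state(s) W are never visited.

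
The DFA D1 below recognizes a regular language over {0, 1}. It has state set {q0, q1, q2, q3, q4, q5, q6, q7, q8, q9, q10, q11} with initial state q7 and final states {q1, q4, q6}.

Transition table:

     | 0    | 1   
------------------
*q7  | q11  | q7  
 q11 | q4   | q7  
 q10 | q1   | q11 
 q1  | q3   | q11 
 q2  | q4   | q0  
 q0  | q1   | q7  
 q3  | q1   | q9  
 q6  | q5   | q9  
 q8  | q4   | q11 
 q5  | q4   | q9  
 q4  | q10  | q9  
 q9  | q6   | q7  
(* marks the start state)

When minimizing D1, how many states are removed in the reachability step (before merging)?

3

BFS from q7 reaches {q1, q3, q4, q5, q6, q7, q9, q10, q11}; the 3 state(s) q0, q2, q8 are never visited.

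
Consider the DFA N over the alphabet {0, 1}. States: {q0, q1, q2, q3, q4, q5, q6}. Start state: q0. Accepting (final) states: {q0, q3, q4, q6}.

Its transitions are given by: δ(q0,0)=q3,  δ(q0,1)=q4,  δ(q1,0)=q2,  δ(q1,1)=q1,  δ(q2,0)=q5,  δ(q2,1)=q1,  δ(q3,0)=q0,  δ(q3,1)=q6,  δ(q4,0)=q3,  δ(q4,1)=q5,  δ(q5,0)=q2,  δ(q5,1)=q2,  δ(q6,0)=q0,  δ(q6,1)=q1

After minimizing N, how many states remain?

3

All states are reachable from the start state.
Start with accepting vs non-accepting: {q0,q3,q4,q6} | {q1,q2,q5}.
Refine {q0,q3,q4,q6} on symbol 1: members go to different blocks, giving {q0,q3} and {q4,q6}.
The partition is now stable with 3 blocks: {q0,q3} | {q1,q2,q5} | {q4,q6}.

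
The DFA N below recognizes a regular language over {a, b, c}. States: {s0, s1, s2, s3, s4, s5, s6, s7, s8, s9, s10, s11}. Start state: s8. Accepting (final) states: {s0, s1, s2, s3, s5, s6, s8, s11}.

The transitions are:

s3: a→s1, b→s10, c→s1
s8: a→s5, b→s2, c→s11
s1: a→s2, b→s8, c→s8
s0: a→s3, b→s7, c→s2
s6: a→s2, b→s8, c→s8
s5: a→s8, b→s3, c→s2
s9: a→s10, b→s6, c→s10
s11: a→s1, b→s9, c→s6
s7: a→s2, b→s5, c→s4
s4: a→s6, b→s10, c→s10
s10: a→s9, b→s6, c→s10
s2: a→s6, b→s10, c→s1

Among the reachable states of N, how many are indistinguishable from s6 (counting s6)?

States {s0,s4,s7} cannot be reached from the start state, so discard them.
P0 = {s1,s2,s3,s5,s6,s8,s11} | {s9,s10}.
Refine {s1,s2,s3,s5,s6,s8,s11} on symbol b: members go to different blocks, giving {s1,s5,s6,s8} and {s2,s3,s11}.
Refine {s1,s5,s6,s8} on symbol a: members go to different blocks, giving {s1,s6} and {s5,s8}.
No further refinement is possible. Final partition (4 blocks): {s1,s6} | {s9,s10} | {s2,s3,s11} | {s5,s8}.
The equivalence class containing s6 is {s1,s6}, of size 2.

2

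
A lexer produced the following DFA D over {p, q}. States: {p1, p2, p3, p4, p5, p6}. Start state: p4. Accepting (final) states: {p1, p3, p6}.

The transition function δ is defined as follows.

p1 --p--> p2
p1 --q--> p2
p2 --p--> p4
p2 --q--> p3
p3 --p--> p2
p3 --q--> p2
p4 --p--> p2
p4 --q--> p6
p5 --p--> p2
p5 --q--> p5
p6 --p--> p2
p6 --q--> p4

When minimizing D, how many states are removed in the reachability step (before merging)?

2

BFS from p4 reaches {p2, p3, p4, p6}; the 2 state(s) p1, p5 are never visited.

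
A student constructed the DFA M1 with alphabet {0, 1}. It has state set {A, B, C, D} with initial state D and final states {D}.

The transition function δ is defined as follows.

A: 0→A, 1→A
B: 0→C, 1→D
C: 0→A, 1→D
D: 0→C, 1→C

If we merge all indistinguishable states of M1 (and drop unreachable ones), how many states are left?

First remove the unreachable states {B}; 3 states remain.
Initial partition by acceptance: {D} | {A,C}.
Refine {A,C} on symbol 1: members go to different blocks, giving {A} and {C}.
The partition is now stable with 3 blocks: {D} | {A} | {C}.

3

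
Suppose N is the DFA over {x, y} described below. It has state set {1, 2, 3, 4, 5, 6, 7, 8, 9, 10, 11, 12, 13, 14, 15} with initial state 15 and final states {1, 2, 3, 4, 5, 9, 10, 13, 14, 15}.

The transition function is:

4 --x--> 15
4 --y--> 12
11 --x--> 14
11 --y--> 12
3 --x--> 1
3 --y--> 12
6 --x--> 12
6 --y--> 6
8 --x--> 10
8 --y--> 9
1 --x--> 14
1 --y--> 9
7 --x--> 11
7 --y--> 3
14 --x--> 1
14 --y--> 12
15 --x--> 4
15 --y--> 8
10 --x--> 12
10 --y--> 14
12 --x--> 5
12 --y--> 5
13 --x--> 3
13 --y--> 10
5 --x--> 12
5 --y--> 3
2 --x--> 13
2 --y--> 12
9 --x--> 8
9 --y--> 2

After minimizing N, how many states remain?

5

First remove the unreachable states {6,7,11}; 12 states remain.
P0 = {1,2,3,4,5,9,10,13,14,15} | {8,12}.
Split {1,2,3,4,5,9,10,13,14,15} by δ(·,x) → {1,2,3,4,13,14,15} and {5,9,10}.
Refine {1,2,3,4,13,14,15} on symbol y: members go to different blocks, giving {2,3,4,14,15} and {1,13}.
On input x, block {2,3,4,14,15} splits into {2,3,14} and {4,15}.
The partition is now stable with 5 blocks: {2,3,14} | {8,12} | {5,9,10} | {1,13} | {4,15}.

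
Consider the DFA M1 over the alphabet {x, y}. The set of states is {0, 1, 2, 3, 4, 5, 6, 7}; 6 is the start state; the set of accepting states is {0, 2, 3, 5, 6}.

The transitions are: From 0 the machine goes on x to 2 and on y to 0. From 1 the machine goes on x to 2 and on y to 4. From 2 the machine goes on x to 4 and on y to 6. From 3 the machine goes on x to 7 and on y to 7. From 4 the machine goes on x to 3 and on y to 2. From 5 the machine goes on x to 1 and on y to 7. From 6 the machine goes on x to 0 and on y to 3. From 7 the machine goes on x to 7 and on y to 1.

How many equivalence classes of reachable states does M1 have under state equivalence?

7

States {5} cannot be reached from the start state, so discard them.
P0 = {0,2,3,6} | {1,4,7}.
Refine {0,2,3,6} on symbol x: members go to different blocks, giving {0,6} and {2,3}.
On input x, block {0,6} splits into {0} and {6}.
Refine {1,4,7} on symbol x: members go to different blocks, giving {1,4} and {7}.
Split {1,4} by δ(·,y) → {1} and {4}.
Split {2,3} by δ(·,x) → {2} and {3}.
Stable partition: {0} | {1} | {2} | {6} | {7} | {4} | {3} — 7 equivalence classes.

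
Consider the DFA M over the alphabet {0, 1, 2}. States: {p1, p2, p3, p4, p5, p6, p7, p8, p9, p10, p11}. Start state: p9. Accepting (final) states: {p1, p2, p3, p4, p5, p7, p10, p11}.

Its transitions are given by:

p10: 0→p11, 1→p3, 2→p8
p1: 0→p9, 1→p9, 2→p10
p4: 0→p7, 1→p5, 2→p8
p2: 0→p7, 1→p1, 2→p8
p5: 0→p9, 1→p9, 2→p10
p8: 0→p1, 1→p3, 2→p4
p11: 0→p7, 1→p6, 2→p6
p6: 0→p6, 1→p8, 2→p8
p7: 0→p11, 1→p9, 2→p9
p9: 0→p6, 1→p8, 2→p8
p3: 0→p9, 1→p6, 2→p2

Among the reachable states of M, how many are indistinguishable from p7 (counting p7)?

Start with accepting vs non-accepting: {p1,p2,p3,p4,p5,p7,p10,p11} | {p6,p8,p9}.
On input 0, block {p1,p2,p3,p4,p5,p7,p10,p11} splits into {p2,p4,p7,p10,p11} and {p1,p3,p5}.
Refine {p2,p4,p7,p10,p11} on symbol 1: members go to different blocks, giving {p2,p4,p10} and {p7,p11}.
On input 0, block {p6,p8,p9} splits into {p6,p9} and {p8}.
No further refinement is possible. Final partition (5 blocks): {p2,p4,p10} | {p6,p9} | {p1,p3,p5} | {p7,p11} | {p8}.
State p7 belongs to the block {p7,p11}, which has 2 states.

2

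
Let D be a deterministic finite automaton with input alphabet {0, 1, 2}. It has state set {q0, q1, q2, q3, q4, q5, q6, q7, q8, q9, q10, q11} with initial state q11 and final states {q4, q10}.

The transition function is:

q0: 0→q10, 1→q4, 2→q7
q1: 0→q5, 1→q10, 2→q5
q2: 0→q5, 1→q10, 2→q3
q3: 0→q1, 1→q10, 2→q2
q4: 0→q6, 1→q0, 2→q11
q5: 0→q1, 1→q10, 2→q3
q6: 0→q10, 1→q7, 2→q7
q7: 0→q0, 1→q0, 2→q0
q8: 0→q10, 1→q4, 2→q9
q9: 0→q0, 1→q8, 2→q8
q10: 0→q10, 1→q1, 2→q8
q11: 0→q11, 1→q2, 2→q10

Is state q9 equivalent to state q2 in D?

Initial partition by acceptance: {q4,q10} | {q0,q1,q2,q3,q5,q6,q7,q8,q9,q11}.
Split {q4,q10} by δ(·,0) → {q4} and {q10}.
On input 0, block {q0,q1,q2,q3,q5,q6,q7,q8,q9,q11} splits into {q1,q2,q3,q5,q7,q9,q11} and {q0,q6,q8}.
On input 0, block {q1,q2,q3,q5,q7,q9,q11} splits into {q1,q2,q3,q5,q11} and {q7,q9}.
On input 1, block {q1,q2,q3,q5,q11} splits into {q1,q2,q3,q5} and {q11}.
Split {q0,q6,q8} by δ(·,1) → {q0,q8} and {q6}.
No further refinement is possible. Final partition (7 blocks): {q4} | {q1,q2,q3,q5} | {q10} | {q0,q8} | {q7,q9} | {q11} | {q6}.
q9 and q2 end up in different blocks, so they are distinguishable. For instance, the string '1' is accepted from only q2.

No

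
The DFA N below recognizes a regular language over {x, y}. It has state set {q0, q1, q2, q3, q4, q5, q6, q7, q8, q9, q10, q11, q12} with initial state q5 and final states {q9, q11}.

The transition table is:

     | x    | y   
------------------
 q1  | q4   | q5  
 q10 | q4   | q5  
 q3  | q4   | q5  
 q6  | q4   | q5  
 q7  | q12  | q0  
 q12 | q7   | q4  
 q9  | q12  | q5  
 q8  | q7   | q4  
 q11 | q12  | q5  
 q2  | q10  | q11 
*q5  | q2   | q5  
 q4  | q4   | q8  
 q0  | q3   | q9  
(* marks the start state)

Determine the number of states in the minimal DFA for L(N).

First remove the unreachable states {q1,q6}; 11 states remain.
Initial partition by acceptance: {q9,q11} | {q0,q2,q3,q4,q5,q7,q8,q10,q12}.
Split {q0,q2,q3,q4,q5,q7,q8,q10,q12} by δ(·,y) → {q3,q4,q5,q7,q8,q10,q12} and {q0,q2}.
Refine {q3,q4,q5,q7,q8,q10,q12} on symbol x: members go to different blocks, giving {q3,q4,q7,q8,q10,q12} and {q5}.
On input y, block {q3,q4,q7,q8,q10,q12} splits into {q4,q8,q12} and {q3,q10} and {q7}.
Refine {q4,q8,q12} on symbol x: members go to different blocks, giving {q8,q12} and {q4}.
Stable partition: {q9,q11} | {q8,q12} | {q0,q2} | {q5} | {q3,q10} | {q7} | {q4} — 7 equivalence classes.

7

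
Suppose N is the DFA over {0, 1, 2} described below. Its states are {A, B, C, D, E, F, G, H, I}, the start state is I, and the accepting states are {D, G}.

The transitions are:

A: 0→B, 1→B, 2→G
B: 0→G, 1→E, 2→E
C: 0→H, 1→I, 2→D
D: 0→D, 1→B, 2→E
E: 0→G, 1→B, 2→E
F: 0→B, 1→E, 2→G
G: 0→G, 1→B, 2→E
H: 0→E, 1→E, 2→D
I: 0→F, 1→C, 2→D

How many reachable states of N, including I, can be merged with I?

2

First remove the unreachable states {A}; 8 states remain.
Initial partition by acceptance: {D,G} | {B,C,E,F,H,I}.
On input 0, block {B,C,E,F,H,I} splits into {C,F,H,I} and {B,E}.
Split {C,F,H,I} by δ(·,0) → {C,I} and {F,H}.
No further refinement is possible. Final partition (4 blocks): {D,G} | {C,I} | {B,E} | {F,H}.
State I belongs to the block {C,I}, which has 2 states.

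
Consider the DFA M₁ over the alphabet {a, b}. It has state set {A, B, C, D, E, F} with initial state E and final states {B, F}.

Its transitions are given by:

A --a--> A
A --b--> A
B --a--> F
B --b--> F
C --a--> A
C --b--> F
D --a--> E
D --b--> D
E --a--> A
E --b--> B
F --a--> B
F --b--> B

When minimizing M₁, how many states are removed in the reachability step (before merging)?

2

No path from E leads to C, D; the other 4 states are all reachable.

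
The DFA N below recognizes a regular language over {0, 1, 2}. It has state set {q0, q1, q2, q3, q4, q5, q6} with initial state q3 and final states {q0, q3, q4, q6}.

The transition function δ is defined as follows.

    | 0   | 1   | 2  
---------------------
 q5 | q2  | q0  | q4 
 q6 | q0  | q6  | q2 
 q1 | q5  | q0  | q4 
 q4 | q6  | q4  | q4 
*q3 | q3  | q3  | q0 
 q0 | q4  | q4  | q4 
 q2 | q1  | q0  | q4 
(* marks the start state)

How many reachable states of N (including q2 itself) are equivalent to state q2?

3

Every state is reachable, so we keep all 7.
Initial partition by acceptance: {q0,q3,q4,q6} | {q1,q2,q5}.
Refine {q0,q3,q4,q6} on symbol 2: members go to different blocks, giving {q0,q3,q4} and {q6}.
On input 0, block {q0,q3,q4} splits into {q0,q3} and {q4}.
Split {q0,q3} by δ(·,0) → {q0} and {q3}.
Stable partition: {q0} | {q1,q2,q5} | {q6} | {q4} | {q3} — 5 equivalence classes.
The equivalence class containing q2 is {q1,q2,q5}, of size 3.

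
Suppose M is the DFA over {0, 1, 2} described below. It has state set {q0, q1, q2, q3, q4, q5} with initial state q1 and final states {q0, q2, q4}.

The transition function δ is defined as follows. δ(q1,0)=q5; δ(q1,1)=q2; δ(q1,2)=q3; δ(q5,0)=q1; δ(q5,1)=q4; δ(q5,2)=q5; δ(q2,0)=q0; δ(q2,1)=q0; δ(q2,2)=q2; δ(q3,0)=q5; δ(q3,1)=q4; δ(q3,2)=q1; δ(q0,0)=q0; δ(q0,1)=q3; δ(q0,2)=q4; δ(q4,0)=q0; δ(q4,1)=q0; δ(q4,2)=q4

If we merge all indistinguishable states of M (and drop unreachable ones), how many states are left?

3

Every state is reachable, so we keep all 6.
Start with accepting vs non-accepting: {q0,q2,q4} | {q1,q3,q5}.
Refine {q0,q2,q4} on symbol 1: members go to different blocks, giving {q2,q4} and {q0}.
The partition is now stable with 3 blocks: {q2,q4} | {q1,q3,q5} | {q0}.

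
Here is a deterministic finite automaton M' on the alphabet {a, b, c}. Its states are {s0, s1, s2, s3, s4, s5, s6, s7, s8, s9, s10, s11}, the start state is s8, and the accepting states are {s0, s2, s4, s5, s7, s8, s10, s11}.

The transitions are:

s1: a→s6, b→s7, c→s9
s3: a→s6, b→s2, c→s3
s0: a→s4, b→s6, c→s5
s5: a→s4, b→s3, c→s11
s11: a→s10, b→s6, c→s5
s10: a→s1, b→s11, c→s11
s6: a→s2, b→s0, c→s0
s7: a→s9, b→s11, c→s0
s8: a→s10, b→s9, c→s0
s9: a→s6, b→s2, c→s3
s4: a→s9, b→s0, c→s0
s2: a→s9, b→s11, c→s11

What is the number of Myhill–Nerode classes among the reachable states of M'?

5

All states are reachable from the start state.
Initial partition by acceptance: {s0,s2,s4,s5,s7,s8,s10,s11} | {s1,s3,s6,s9}.
On input a, block {s0,s2,s4,s5,s7,s8,s10,s11} splits into {s0,s5,s8,s11} and {s2,s4,s7,s10}.
Refine {s1,s3,s6,s9} on symbol a: members go to different blocks, giving {s1,s3,s9} and {s6}.
Split {s0,s5,s8,s11} by δ(·,b) → {s0,s11} and {s5,s8}.
Stable partition: {s0,s11} | {s1,s3,s9} | {s2,s4,s7,s10} | {s6} | {s5,s8} — 5 equivalence classes.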